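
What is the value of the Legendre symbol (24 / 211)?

Pull out 2^3: since 211 ≡ 3 (mod 8), (2/211) = -1, so (2/211)^3 = -1.
Reciprocity: 3 ≡ 3 and 211 ≡ 3 (mod 4), so (3/211) = −(211/3).
Reduce top mod 3: now compute (1/3).
Reached (1/3) = 1. Collecting the sign flips along the way, the symbol is +1.

1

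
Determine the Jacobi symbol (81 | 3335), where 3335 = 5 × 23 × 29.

Reciprocity: 81 ≡ 1 and 3335 ≡ 3 (mod 4), so (81/3335) = +(3335/81).
Reduce top mod 81: now compute (14/81).
Pull out 2: since 81 ≡ 1 (mod 8), (2/81) = +1.
Reciprocity: 7 ≡ 3 and 81 ≡ 1 (mod 4), so (7/81) = +(81/7).
Reduce top mod 7: now compute (4/7).
Pull out 2^2: since 7 ≡ 7 (mod 8), (2/7) = +1, so (2/7)^2 = +1.
Reached (1/7) = 1. Collecting the sign flips along the way, the symbol is +1.

1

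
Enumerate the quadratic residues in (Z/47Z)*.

1,2,3,4,6,7,8,9,12,14,16,17,18,21,24,25,27,28,32,34,36,37,42

Square k = 1,…,23 (k and 47−k give the same square):
1²=1, 2²=4, 3²=9, 4²=16, 5²=25, 6²=36, 7²≡2, 8²≡17, 9²≡34, 10²≡6, 11²≡27, 12²≡3, 13²≡28, 14²≡8, 15²≡37, 16²≡21, 17²≡7, 18²≡42, 19²≡32, 20²≡24, 21²≡18, 22²≡14, 23²≡12 (mod 47).
So the quadratic residues mod 47 are {1, 2, 3, 4, 6, 7, 8, 9, 12, 14, 16, 17, 18, 21, 24, 25, 27, 28, 32, 34, 36, 37, 42}.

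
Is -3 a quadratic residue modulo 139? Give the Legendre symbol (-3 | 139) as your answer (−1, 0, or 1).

1

First reduce: -3 ≡ 136 (mod 139).
Pull out 2^3: since 139 ≡ 3 (mod 8), (2/139) = -1, so (2/139)^3 = -1.
Reciprocity: 17 ≡ 1 and 139 ≡ 3 (mod 4), so (17/139) = +(139/17).
Reduce top mod 17: now compute (3/17).
Reciprocity: 3 ≡ 3 and 17 ≡ 1 (mod 4), so (3/17) = +(17/3).
Reduce top mod 3: now compute (2/3).
Pull out 2: since 3 ≡ 3 (mod 8), (2/3) = -1.
Reached (1/3) = 1. Collecting the sign flips along the way, the symbol is +1.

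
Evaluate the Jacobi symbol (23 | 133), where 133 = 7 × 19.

1

Reciprocity: 23 ≡ 3 and 133 ≡ 1 (mod 4), so (23/133) = +(133/23).
Reduce top mod 23: now compute (18/23).
Pull out 2: since 23 ≡ 7 (mod 8), (2/23) = +1.
Reciprocity: 9 ≡ 1 and 23 ≡ 3 (mod 4), so (9/23) = +(23/9).
Reduce top mod 9: now compute (5/9).
Reciprocity: 5 ≡ 1 and 9 ≡ 1 (mod 4), so (5/9) = +(9/5).
Reduce top mod 5: now compute (4/5).
Pull out 2^2: since 5 ≡ 5 (mod 8), (2/5) = -1, so (2/5)^2 = +1.
Reached (1/5) = 1. Collecting the sign flips along the way, the symbol is +1.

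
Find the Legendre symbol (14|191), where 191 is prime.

-1

Pull out 2: since 191 ≡ 7 (mod 8), (2/191) = +1.
Reciprocity: 7 ≡ 3 and 191 ≡ 3 (mod 4), so (7/191) = −(191/7).
Reduce top mod 7: now compute (2/7).
Pull out 2: since 7 ≡ 7 (mod 8), (2/7) = +1.
Reached (1/7) = 1. Collecting the sign flips along the way, the symbol is -1.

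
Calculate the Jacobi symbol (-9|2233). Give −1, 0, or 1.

First reduce: -9 ≡ 2224 (mod 2233).
Pull out 2^4: since 2233 ≡ 1 (mod 8), (2/2233) = +1, so (2/2233)^4 = +1.
Reciprocity: 139 ≡ 3 and 2233 ≡ 1 (mod 4), so (139/2233) = +(2233/139).
Reduce top mod 139: now compute (9/139).
Reciprocity: 9 ≡ 1 and 139 ≡ 3 (mod 4), so (9/139) = +(139/9).
Reduce top mod 9: now compute (4/9).
Pull out 2^2: since 9 ≡ 1 (mod 8), (2/9) = +1, so (2/9)^2 = +1.
Reached (1/9) = 1. Collecting the sign flips along the way, the symbol is +1.

1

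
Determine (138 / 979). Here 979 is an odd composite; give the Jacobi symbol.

-1

Pull out 2: since 979 ≡ 3 (mod 8), (2/979) = -1.
Reciprocity: 69 ≡ 1 and 979 ≡ 3 (mod 4), so (69/979) = +(979/69).
Reduce top mod 69: now compute (13/69).
Reciprocity: 13 ≡ 1 and 69 ≡ 1 (mod 4), so (13/69) = +(69/13).
Reduce top mod 13: now compute (4/13).
Pull out 2^2: since 13 ≡ 5 (mod 8), (2/13) = -1, so (2/13)^2 = +1.
Reached (1/13) = 1. Collecting the sign flips along the way, the symbol is -1.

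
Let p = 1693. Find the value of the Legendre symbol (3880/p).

1

First reduce: 3880 ≡ 494 (mod 1693).
Pull out 2: since 1693 ≡ 5 (mod 8), (2/1693) = -1.
Reciprocity: 247 ≡ 3 and 1693 ≡ 1 (mod 4), so (247/1693) = +(1693/247).
Reduce top mod 247: now compute (211/247).
Reciprocity: 211 ≡ 3 and 247 ≡ 3 (mod 4), so (211/247) = −(247/211).
Reduce top mod 211: now compute (36/211).
Pull out 2^2: since 211 ≡ 3 (mod 8), (2/211) = -1, so (2/211)^2 = +1.
Reciprocity: 9 ≡ 1 and 211 ≡ 3 (mod 4), so (9/211) = +(211/9).
Reduce top mod 9: now compute (4/9).
Pull out 2^2: since 9 ≡ 1 (mod 8), (2/9) = +1, so (2/9)^2 = +1.
Reached (1/9) = 1. Collecting the sign flips along the way, the symbol is +1.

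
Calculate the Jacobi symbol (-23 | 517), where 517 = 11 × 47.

First reduce: -23 ≡ 494 (mod 517).
Pull out 2: since 517 ≡ 5 (mod 8), (2/517) = -1.
Reciprocity: 247 ≡ 3 and 517 ≡ 1 (mod 4), so (247/517) = +(517/247).
Reduce top mod 247: now compute (23/247).
Reciprocity: 23 ≡ 3 and 247 ≡ 3 (mod 4), so (23/247) = −(247/23).
Reduce top mod 23: now compute (17/23).
Reciprocity: 17 ≡ 1 and 23 ≡ 3 (mod 4), so (17/23) = +(23/17).
Reduce top mod 17: now compute (6/17).
Pull out 2: since 17 ≡ 1 (mod 8), (2/17) = +1.
Reciprocity: 3 ≡ 3 and 17 ≡ 1 (mod 4), so (3/17) = +(17/3).
Reduce top mod 3: now compute (2/3).
Pull out 2: since 3 ≡ 3 (mod 8), (2/3) = -1.
Reached (1/3) = 1. Collecting the sign flips along the way, the symbol is -1.

-1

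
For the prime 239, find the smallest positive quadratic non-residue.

(2/239) = +1, so 2 is a residue.
(3/239) = +1, so 3 is a residue.
(4/239) = +1, so 4 is a residue.
(5/239) = +1, so 5 is a residue.
(6/239) = +1, so 6 is a residue.
(7/239) = −1, so 7 is the smallest positive non-residue mod 239.

7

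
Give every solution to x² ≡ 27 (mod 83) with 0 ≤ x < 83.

Since 83 ≡ 3 (mod 4), a square root of 27 is 27^((83+1)/4) = 27^21 mod 83.
Repeated squaring: 27^2≡65, 27^4≡75, 27^8≡64, 27^16≡29 (mod 83).
27^21 = 27^(16+4+1) ≡ 44 (mod 83).
Check: 44² = 1936 ≡ 27 (mod 83). The two roots are 39 and 44.

39, 44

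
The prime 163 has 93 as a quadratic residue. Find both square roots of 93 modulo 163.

Since 163 ≡ 3 (mod 4), a square root of 93 is 93^((163+1)/4) = 93^41 mod 163.
Repeated squaring: 93^2≡10, 93^4≡100, 93^8≡57, 93^16≡152, 93^32≡121 (mod 163).
93^41 = 93^(32+8+1) ≡ 16 (mod 163).
Check: 16² = 256 ≡ 93 (mod 163). The two roots are 16 and 147.

16, 147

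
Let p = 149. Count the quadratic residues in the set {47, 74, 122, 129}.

2

(47/149) = +1 → QR.
(74/149) = -1 → non-residue.
(122/149) = -1 → non-residue.
(129/149) = +1 → QR.
Total quadratic residues among the 4: 2.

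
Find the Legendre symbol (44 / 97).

1

Pull out 2^2: since 97 ≡ 1 (mod 8), (2/97) = +1, so (2/97)^2 = +1.
Reciprocity: 11 ≡ 3 and 97 ≡ 1 (mod 4), so (11/97) = +(97/11).
Reduce top mod 11: now compute (9/11).
Reciprocity: 9 ≡ 1 and 11 ≡ 3 (mod 4), so (9/11) = +(11/9).
Reduce top mod 9: now compute (2/9).
Pull out 2: since 9 ≡ 1 (mod 8), (2/9) = +1.
Reached (1/9) = 1. Collecting the sign flips along the way, the symbol is +1.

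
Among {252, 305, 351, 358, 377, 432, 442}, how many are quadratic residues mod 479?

5

(252/479) = +1 → QR.
(305/479) = +1 → QR.
(351/479) = -1 → non-residue.
(358/479) = -1 → non-residue.
(377/479) = +1 → QR.
(432/479) = +1 → QR.
(442/479) = +1 → QR.
Total quadratic residues among the 7: 5.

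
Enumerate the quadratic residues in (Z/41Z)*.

1 2 4 5 8 9 10 16 18 20 21 23 25 31 32 33 36 37 39 40

Square k = 1,…,20 (k and 41−k give the same square):
1²=1, 2²=4, 3²=9, 4²=16, 5²=25, 6²=36, 7²≡8, 8²≡23, 9²≡40, 10²≡18, 11²≡39, 12²≡21, 13²≡5, 14²≡32, 15²≡20, 16²≡10, 17²≡2, 18²≡37, 19²≡33, 20²≡31 (mod 41).
So the quadratic residues mod 41 are {1, 2, 4, 5, 8, 9, 10, 16, 18, 20, 21, 23, 25, 31, 32, 33, 36, 37, 39, 40}.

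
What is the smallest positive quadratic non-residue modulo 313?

5

(2/313) = +1, so 2 is a residue.
(3/313) = +1, so 3 is a residue.
(4/313) = +1, so 4 is a residue.
(5/313) = −1, so 5 is the smallest positive non-residue mod 313.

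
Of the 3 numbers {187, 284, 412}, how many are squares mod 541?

2

(187/541) = +1 → QR.
(284/541) = -1 → non-residue.
(412/541) = +1 → QR.
Total quadratic residues among the 3: 2.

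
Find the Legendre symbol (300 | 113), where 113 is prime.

-1

First reduce: 300 ≡ 74 (mod 113).
Pull out 2: since 113 ≡ 1 (mod 8), (2/113) = +1.
Reciprocity: 37 ≡ 1 and 113 ≡ 1 (mod 4), so (37/113) = +(113/37).
Reduce top mod 37: now compute (2/37).
Pull out 2: since 37 ≡ 5 (mod 8), (2/37) = -1.
Reached (1/37) = 1. Collecting the sign flips along the way, the symbol is -1.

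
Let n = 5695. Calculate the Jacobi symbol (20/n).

0

Pull out 2^2: since 5695 ≡ 7 (mod 8), (2/5695) = +1, so (2/5695)^2 = +1.
Reciprocity: 5 ≡ 1 and 5695 ≡ 3 (mod 4), so (5/5695) = +(5695/5).
Reduce top mod 5: now compute (0/5).
Top reduces to 0: gcd > 1, so the symbol is 0.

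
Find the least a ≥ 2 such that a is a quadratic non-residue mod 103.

3

(2/103) = +1, so 2 is a residue.
(3/103) = −1, so 3 is the smallest positive non-residue mod 103.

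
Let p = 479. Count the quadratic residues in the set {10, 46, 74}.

2

(10/479) = +1 → QR.
(46/479) = +1 → QR.
(74/479) = -1 → non-residue.
Total quadratic residues among the 3: 2.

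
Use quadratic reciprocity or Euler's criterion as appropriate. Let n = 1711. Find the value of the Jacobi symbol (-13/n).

First reduce: -13 ≡ 1698 (mod 1711).
Pull out 2: since 1711 ≡ 7 (mod 8), (2/1711) = +1.
Reciprocity: 849 ≡ 1 and 1711 ≡ 3 (mod 4), so (849/1711) = +(1711/849).
Reduce top mod 849: now compute (13/849).
Reciprocity: 13 ≡ 1 and 849 ≡ 1 (mod 4), so (13/849) = +(849/13).
Reduce top mod 13: now compute (4/13).
Pull out 2^2: since 13 ≡ 5 (mod 8), (2/13) = -1, so (2/13)^2 = +1.
Reached (1/13) = 1. Collecting the sign flips along the way, the symbol is +1.

1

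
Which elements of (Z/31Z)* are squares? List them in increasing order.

1 2 4 5 7 8 9 10 14 16 18 19 20 25 28

Square k = 1,…,15 (k and 31−k give the same square):
1²=1, 2²=4, 3²=9, 4²=16, 5²=25, 6²≡5, 7²≡18, 8²≡2, 9²≡19, 10²≡7, 11²≡28, 12²≡20, 13²≡14, 14²≡10, 15²≡8 (mod 31).
So the quadratic residues mod 31 are {1, 2, 4, 5, 7, 8, 9, 10, 14, 16, 18, 19, 20, 25, 28}.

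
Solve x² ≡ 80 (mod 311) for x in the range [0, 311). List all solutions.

154, 157

Since 311 ≡ 3 (mod 4), a square root of 80 is 80^((311+1)/4) = 80^78 mod 311.
Repeated squaring: 80^2≡180, 80^4≡56, 80^8≡26, 80^16≡54, 80^32≡117, 80^64≡5 (mod 311).
80^78 = 80^(64+8+4+2) ≡ 157 (mod 311).
Check: 157² = 24649 ≡ 80 (mod 311). The two roots are 154 and 157.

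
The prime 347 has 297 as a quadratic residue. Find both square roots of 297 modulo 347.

159, 188

Since 347 ≡ 3 (mod 4), a square root of 297 is 297^((347+1)/4) = 297^87 mod 347.
Repeated squaring: 297^2≡71, 297^4≡183, 297^8≡177, 297^16≡99, 297^32≡85, 297^64≡285 (mod 347).
297^87 = 297^(64+16+4+2+1) ≡ 159 (mod 347).
Check: 159² = 25281 ≡ 297 (mod 347). The two roots are 159 and 188.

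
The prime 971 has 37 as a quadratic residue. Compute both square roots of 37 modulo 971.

165, 806

Since 971 ≡ 3 (mod 4), a square root of 37 is 37^((971+1)/4) = 37^243 mod 971.
Repeated squaring: 37^2≡398, 37^4≡131, 37^8≡654, 37^16≡476, 37^32≡333, 37^64≡195, 37^128≡156 (mod 971).
37^243 = 37^(128+64+32+16+2+1) ≡ 806 (mod 971).
Check: 806² = 649636 ≡ 37 (mod 971). The two roots are 165 and 806.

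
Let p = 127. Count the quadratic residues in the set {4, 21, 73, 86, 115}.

(4/127) = +1 → QR.
(21/127) = +1 → QR.
(73/127) = +1 → QR.
(86/127) = -1 → non-residue.
(115/127) = +1 → QR.
Total quadratic residues among the 5: 4.

4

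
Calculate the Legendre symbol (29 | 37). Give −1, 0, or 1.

Reciprocity: 29 ≡ 1 and 37 ≡ 1 (mod 4), so (29/37) = +(37/29).
Reduce top mod 29: now compute (8/29).
Pull out 2^3: since 29 ≡ 5 (mod 8), (2/29) = -1, so (2/29)^3 = -1.
Reached (1/29) = 1. Collecting the sign flips along the way, the symbol is -1.

-1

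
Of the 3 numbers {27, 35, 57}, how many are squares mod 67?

(27/67) = -1 → non-residue.
(35/67) = +1 → QR.
(57/67) = -1 → non-residue.
Total quadratic residues among the 3: 1.

1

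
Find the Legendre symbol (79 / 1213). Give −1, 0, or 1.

Reciprocity: 79 ≡ 3 and 1213 ≡ 1 (mod 4), so (79/1213) = +(1213/79).
Reduce top mod 79: now compute (28/79).
Pull out 2^2: since 79 ≡ 7 (mod 8), (2/79) = +1, so (2/79)^2 = +1.
Reciprocity: 7 ≡ 3 and 79 ≡ 3 (mod 4), so (7/79) = −(79/7).
Reduce top mod 7: now compute (2/7).
Pull out 2: since 7 ≡ 7 (mod 8), (2/7) = +1.
Reached (1/7) = 1. Collecting the sign flips along the way, the symbol is -1.

-1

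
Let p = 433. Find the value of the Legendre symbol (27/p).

1

Reciprocity: 27 ≡ 3 and 433 ≡ 1 (mod 4), so (27/433) = +(433/27).
Reduce top mod 27: now compute (1/27).
Reached (1/27) = 1. Collecting the sign flips along the way, the symbol is +1.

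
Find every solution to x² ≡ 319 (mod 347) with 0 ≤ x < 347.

Since 347 ≡ 3 (mod 4), a square root of 319 is 319^((347+1)/4) = 319^87 mod 347.
Repeated squaring: 319^2≡90, 319^4≡119, 319^8≡281, 319^16≡192, 319^32≡82, 319^64≡131 (mod 347).
319^87 = 319^(64+16+4+2+1) ≡ 49 (mod 347).
Check: 49² = 2401 ≡ 319 (mod 347). The two roots are 49 and 298.

49, 298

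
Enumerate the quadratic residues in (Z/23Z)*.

1 2 3 4 6 8 9 12 13 16 18

Square k = 1,…,11 (k and 23−k give the same square):
1²=1, 2²=4, 3²=9, 4²=16, 5²≡2, 6²≡13, 7²≡3, 8²≡18, 9²≡12, 10²≡8, 11²≡6 (mod 23).
So the quadratic residues mod 23 are {1, 2, 3, 4, 6, 8, 9, 12, 13, 16, 18}.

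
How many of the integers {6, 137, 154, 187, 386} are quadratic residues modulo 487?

4

(6/487) = -1 → non-residue.
(137/487) = +1 → QR.
(154/487) = +1 → QR.
(187/487) = +1 → QR.
(386/487) = +1 → QR.
Total quadratic residues among the 5: 4.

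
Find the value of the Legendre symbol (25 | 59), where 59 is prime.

Reciprocity: 25 ≡ 1 and 59 ≡ 3 (mod 4), so (25/59) = +(59/25).
Reduce top mod 25: now compute (9/25).
Reciprocity: 9 ≡ 1 and 25 ≡ 1 (mod 4), so (9/25) = +(25/9).
Reduce top mod 9: now compute (7/9).
Reciprocity: 7 ≡ 3 and 9 ≡ 1 (mod 4), so (7/9) = +(9/7).
Reduce top mod 7: now compute (2/7).
Pull out 2: since 7 ≡ 7 (mod 8), (2/7) = +1.
Reached (1/7) = 1. Collecting the sign flips along the way, the symbol is +1.

1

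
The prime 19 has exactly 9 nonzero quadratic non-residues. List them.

2 3 8 10 12 13 14 15 18

Square k = 1,…,9 (k and 19−k give the same square):
1²=1, 2²=4, 3²=9, 4²=16, 5²≡6, 6²≡17, 7²≡11, 8²≡7, 9²≡5 (mod 19).
The residues are {1, 4, 5, 6, 7, 9, 11, 16, 17}; the non-residues are the remaining 9 nonzero classes.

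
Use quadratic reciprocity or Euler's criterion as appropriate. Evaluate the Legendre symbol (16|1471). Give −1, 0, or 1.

1

Pull out 2^4: since 1471 ≡ 7 (mod 8), (2/1471) = +1, so (2/1471)^4 = +1.
Reached (1/1471) = 1. Collecting the sign flips along the way, the symbol is +1.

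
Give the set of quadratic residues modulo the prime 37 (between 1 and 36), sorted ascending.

Square k = 1,…,18 (k and 37−k give the same square):
1²=1, 2²=4, 3²=9, 4²=16, 5²=25, 6²=36, 7²≡12, 8²≡27, 9²≡7, 10²≡26, 11²≡10, 12²≡33, 13²≡21, 14²≡11, 15²≡3, 16²≡34, 17²≡30, 18²≡28 (mod 37).
So the quadratic residues mod 37 are {1, 3, 4, 7, 9, 10, 11, 12, 16, 21, 25, 26, 27, 28, 30, 33, 34, 36}.

1 3 4 7 9 10 11 12 16 21 25 26 27 28 30 33 34 36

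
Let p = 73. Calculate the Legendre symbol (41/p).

Reciprocity: 41 ≡ 1 and 73 ≡ 1 (mod 4), so (41/73) = +(73/41).
Reduce top mod 41: now compute (32/41).
Pull out 2^5: since 41 ≡ 1 (mod 8), (2/41) = +1, so (2/41)^5 = +1.
Reached (1/41) = 1. Collecting the sign flips along the way, the symbol is +1.

1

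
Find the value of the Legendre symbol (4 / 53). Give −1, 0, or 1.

1

Pull out 2^2: since 53 ≡ 5 (mod 8), (2/53) = -1, so (2/53)^2 = +1.
Reached (1/53) = 1. Collecting the sign flips along the way, the symbol is +1.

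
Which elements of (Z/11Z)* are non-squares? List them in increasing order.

Square k = 1,…,5 (k and 11−k give the same square):
1²=1, 2²=4, 3²=9, 4²≡5, 5²≡3 (mod 11).
The residues are {1, 3, 4, 5, 9}; the non-residues are the remaining 5 nonzero classes.

2, 6, 7, 8, 10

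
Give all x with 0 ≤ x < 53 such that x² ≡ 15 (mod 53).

11, 42

53 ≡ 1 (mod 4), so we find a root by search.
Trying successive values, 11² = 121 ≡ 15 (mod 53). The other root is 53 − 11 = 42.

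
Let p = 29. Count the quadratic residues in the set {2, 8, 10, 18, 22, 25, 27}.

2

(2/29) = -1 → non-residue.
(8/29) = -1 → non-residue.
(10/29) = -1 → non-residue.
(18/29) = -1 → non-residue.
(22/29) = +1 → QR.
(25/29) = +1 → QR.
(27/29) = -1 → non-residue.
Total quadratic residues among the 7: 2.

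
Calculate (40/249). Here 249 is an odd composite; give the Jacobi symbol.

1

Pull out 2^3: since 249 ≡ 1 (mod 8), (2/249) = +1, so (2/249)^3 = +1.
Reciprocity: 5 ≡ 1 and 249 ≡ 1 (mod 4), so (5/249) = +(249/5).
Reduce top mod 5: now compute (4/5).
Pull out 2^2: since 5 ≡ 5 (mod 8), (2/5) = -1, so (2/5)^2 = +1.
Reached (1/5) = 1. Collecting the sign flips along the way, the symbol is +1.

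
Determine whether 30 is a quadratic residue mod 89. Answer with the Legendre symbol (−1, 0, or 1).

Pull out 2: since 89 ≡ 1 (mod 8), (2/89) = +1.
Reciprocity: 15 ≡ 3 and 89 ≡ 1 (mod 4), so (15/89) = +(89/15).
Reduce top mod 15: now compute (14/15).
Pull out 2: since 15 ≡ 7 (mod 8), (2/15) = +1.
Reciprocity: 7 ≡ 3 and 15 ≡ 3 (mod 4), so (7/15) = −(15/7).
Reduce top mod 7: now compute (1/7).
Reached (1/7) = 1. Collecting the sign flips along the way, the symbol is -1.

-1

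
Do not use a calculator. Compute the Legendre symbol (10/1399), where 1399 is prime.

Pull out 2: since 1399 ≡ 7 (mod 8), (2/1399) = +1.
Reciprocity: 5 ≡ 1 and 1399 ≡ 3 (mod 4), so (5/1399) = +(1399/5).
Reduce top mod 5: now compute (4/5).
Pull out 2^2: since 5 ≡ 5 (mod 8), (2/5) = -1, so (2/5)^2 = +1.
Reached (1/5) = 1. Collecting the sign flips along the way, the symbol is +1.

1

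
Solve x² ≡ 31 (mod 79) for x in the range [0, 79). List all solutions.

Since 79 ≡ 3 (mod 4), a square root of 31 is 31^((79+1)/4) = 31^20 mod 79.
Repeated squaring: 31^2≡13, 31^4≡11, 31^8≡42, 31^16≡26 (mod 79).
31^20 = 31^(16+4) ≡ 49 (mod 79).
Check: 49² = 2401 ≡ 31 (mod 79). The two roots are 30 and 49.

30, 49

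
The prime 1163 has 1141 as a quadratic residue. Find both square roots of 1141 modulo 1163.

Since 1163 ≡ 3 (mod 4), a square root of 1141 is 1141^((1163+1)/4) = 1141^291 mod 1163.
Repeated squaring: 1141^2≡484, 1141^4≡493, 1141^8≡1145, 1141^16≡324, 1141^32≡306, 1141^64≡596, 1141^128≡501, 1141^256≡956 (mod 1163).
1141^291 = 1141^(256+32+2+1) ≡ 48 (mod 1163).
Check: 48² = 2304 ≡ 1141 (mod 1163). The two roots are 48 and 1115.

48, 1115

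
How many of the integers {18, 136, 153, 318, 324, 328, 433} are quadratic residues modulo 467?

(18/467) = -1 → non-residue.
(136/467) = -1 → non-residue.
(153/467) = +1 → QR.
(318/467) = -1 → non-residue.
(324/467) = +1 → QR.
(328/467) = -1 → non-residue.
(433/467) = +1 → QR.
Total quadratic residues among the 7: 3.

3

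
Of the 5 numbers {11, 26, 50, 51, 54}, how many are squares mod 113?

4

(11/113) = +1 → QR.
(26/113) = +1 → QR.
(50/113) = +1 → QR.
(51/113) = +1 → QR.
(54/113) = -1 → non-residue.
Total quadratic residues among the 5: 4.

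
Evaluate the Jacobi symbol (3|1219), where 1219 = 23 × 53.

-1

Reciprocity: 3 ≡ 3 and 1219 ≡ 3 (mod 4), so (3/1219) = −(1219/3).
Reduce top mod 3: now compute (1/3).
Reached (1/3) = 1. Collecting the sign flips along the way, the symbol is -1.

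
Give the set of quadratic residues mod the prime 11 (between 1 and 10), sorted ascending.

Square k = 1,…,5 (k and 11−k give the same square):
1²=1, 2²=4, 3²=9, 4²≡5, 5²≡3 (mod 11).
So the quadratic residues mod 11 are {1, 3, 4, 5, 9}.

1,3,4,5,9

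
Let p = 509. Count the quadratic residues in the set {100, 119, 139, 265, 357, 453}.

(100/509) = +1 → QR.
(119/509) = -1 → non-residue.
(139/509) = -1 → non-residue.
(265/509) = -1 → non-residue.
(357/509) = +1 → QR.
(453/509) = +1 → QR.
Total quadratic residues among the 6: 3.

3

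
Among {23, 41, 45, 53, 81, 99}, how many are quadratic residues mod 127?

3

(23/127) = -1 → non-residue.
(41/127) = +1 → QR.
(45/127) = -1 → non-residue.
(53/127) = -1 → non-residue.
(81/127) = +1 → QR.
(99/127) = +1 → QR.
Total quadratic residues among the 6: 3.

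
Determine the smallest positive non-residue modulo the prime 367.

3

(2/367) = +1, so 2 is a residue.
(3/367) = −1, so 3 is the smallest positive non-residue mod 367.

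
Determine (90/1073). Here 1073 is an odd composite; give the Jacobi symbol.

Pull out 2: since 1073 ≡ 1 (mod 8), (2/1073) = +1.
Reciprocity: 45 ≡ 1 and 1073 ≡ 1 (mod 4), so (45/1073) = +(1073/45).
Reduce top mod 45: now compute (38/45).
Pull out 2: since 45 ≡ 5 (mod 8), (2/45) = -1.
Reciprocity: 19 ≡ 3 and 45 ≡ 1 (mod 4), so (19/45) = +(45/19).
Reduce top mod 19: now compute (7/19).
Reciprocity: 7 ≡ 3 and 19 ≡ 3 (mod 4), so (7/19) = −(19/7).
Reduce top mod 7: now compute (5/7).
Reciprocity: 5 ≡ 1 and 7 ≡ 3 (mod 4), so (5/7) = +(7/5).
Reduce top mod 5: now compute (2/5).
Pull out 2: since 5 ≡ 5 (mod 8), (2/5) = -1.
Reached (1/5) = 1. Collecting the sign flips along the way, the symbol is -1.

-1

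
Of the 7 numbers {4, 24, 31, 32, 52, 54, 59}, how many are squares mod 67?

4

(4/67) = +1 → QR.
(24/67) = +1 → QR.
(31/67) = -1 → non-residue.
(32/67) = -1 → non-residue.
(52/67) = -1 → non-residue.
(54/67) = +1 → QR.
(59/67) = +1 → QR.
Total quadratic residues among the 7: 4.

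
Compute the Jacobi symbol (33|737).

Reciprocity: 33 ≡ 1 and 737 ≡ 1 (mod 4), so (33/737) = +(737/33).
Reduce top mod 33: now compute (11/33).
Reciprocity: 11 ≡ 3 and 33 ≡ 1 (mod 4), so (11/33) = +(33/11).
Reduce top mod 11: now compute (0/11).
Top reduces to 0: gcd > 1, so the symbol is 0.

0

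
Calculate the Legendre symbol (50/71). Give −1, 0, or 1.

Euler's criterion: (50/71) ≡ 50^35 (mod 71).
50^2 ≡ 15 (mod 71)
50^4 ≡ 12 (mod 71)
50^8 ≡ 2 (mod 71)
50^16 ≡ 4 (mod 71)
50^32 ≡ 16 (mod 71)
50^35 = 50^(32+2+1) ≡ 1 (mod 71).
Result is 1, so (50/71) = 1.

1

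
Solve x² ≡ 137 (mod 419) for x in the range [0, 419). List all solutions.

180, 239

Since 419 ≡ 3 (mod 4), a square root of 137 is 137^((419+1)/4) = 137^105 mod 419.
Repeated squaring: 137^2≡333, 137^4≡273, 137^8≡366, 137^16≡295, 137^32≡292, 137^64≡207 (mod 419).
137^105 = 137^(64+32+8+1) ≡ 180 (mod 419).
Check: 180² = 32400 ≡ 137 (mod 419). The two roots are 180 and 239.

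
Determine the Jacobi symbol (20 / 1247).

-1

Pull out 2^2: since 1247 ≡ 7 (mod 8), (2/1247) = +1, so (2/1247)^2 = +1.
Reciprocity: 5 ≡ 1 and 1247 ≡ 3 (mod 4), so (5/1247) = +(1247/5).
Reduce top mod 5: now compute (2/5).
Pull out 2: since 5 ≡ 5 (mod 8), (2/5) = -1.
Reached (1/5) = 1. Collecting the sign flips along the way, the symbol is -1.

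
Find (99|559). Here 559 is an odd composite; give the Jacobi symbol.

-1

Reciprocity: 99 ≡ 3 and 559 ≡ 3 (mod 4), so (99/559) = −(559/99).
Reduce top mod 99: now compute (64/99).
Pull out 2^6: since 99 ≡ 3 (mod 8), (2/99) = -1, so (2/99)^6 = +1.
Reached (1/99) = 1. Collecting the sign flips along the way, the symbol is -1.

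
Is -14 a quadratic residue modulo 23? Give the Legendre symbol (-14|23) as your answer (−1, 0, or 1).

1

Euler's criterion: (-14/23) ≡ 9^11 (mod 23).
9^2 ≡ 12 (mod 23)
9^4 ≡ 6 (mod 23)
9^8 ≡ 13 (mod 23)
9^11 = 9^(8+2+1) ≡ 1 (mod 23).
Result is 1, so (-14/23) = 1.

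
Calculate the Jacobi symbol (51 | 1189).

1

Reciprocity: 51 ≡ 3 and 1189 ≡ 1 (mod 4), so (51/1189) = +(1189/51).
Reduce top mod 51: now compute (16/51).
Pull out 2^4: since 51 ≡ 3 (mod 8), (2/51) = -1, so (2/51)^4 = +1.
Reached (1/51) = 1. Collecting the sign flips along the way, the symbol is +1.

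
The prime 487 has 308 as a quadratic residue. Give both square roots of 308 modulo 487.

90, 397

Since 487 ≡ 3 (mod 4), a square root of 308 is 308^((487+1)/4) = 308^122 mod 487.
Repeated squaring: 308^2≡386, 308^4≡461, 308^8≡189, 308^16≡170, 308^32≡167, 308^64≡130 (mod 487).
308^122 = 308^(64+32+16+8+2) ≡ 397 (mod 487).
Check: 397² = 157609 ≡ 308 (mod 487). The two roots are 90 and 397.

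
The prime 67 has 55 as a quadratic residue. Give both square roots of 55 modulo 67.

16, 51

Since 67 ≡ 3 (mod 4), a square root of 55 is 55^((67+1)/4) = 55^17 mod 67.
Repeated squaring: 55^2≡10, 55^4≡33, 55^8≡17, 55^16≡21 (mod 67).
55^17 = 55^(16+1) ≡ 16 (mod 67).
Check: 16² = 256 ≡ 55 (mod 67). The two roots are 16 and 51.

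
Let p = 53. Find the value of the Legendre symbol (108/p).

-1

First reduce: 108 ≡ 2 (mod 53).
Pull out 2: since 53 ≡ 5 (mod 8), (2/53) = -1.
Reached (1/53) = 1. Collecting the sign flips along the way, the symbol is -1.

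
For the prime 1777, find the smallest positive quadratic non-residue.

5

(2/1777) = +1, so 2 is a residue.
(3/1777) = +1, so 3 is a residue.
(4/1777) = +1, so 4 is a residue.
(5/1777) = −1, so 5 is the smallest positive non-residue mod 1777.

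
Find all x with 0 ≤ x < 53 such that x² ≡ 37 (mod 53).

53 ≡ 1 (mod 4), so we find a root by search.
Trying successive values, 14² = 196 ≡ 37 (mod 53). The other root is 53 − 14 = 39.

14, 39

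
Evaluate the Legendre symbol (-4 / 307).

First reduce: -4 ≡ 303 (mod 307).
Reciprocity: 303 ≡ 3 and 307 ≡ 3 (mod 4), so (303/307) = −(307/303).
Reduce top mod 303: now compute (4/303).
Pull out 2^2: since 303 ≡ 7 (mod 8), (2/303) = +1, so (2/303)^2 = +1.
Reached (1/303) = 1. Collecting the sign flips along the way, the symbol is -1.

-1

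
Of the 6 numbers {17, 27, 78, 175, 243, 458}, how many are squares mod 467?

4

(17/467) = +1 → QR.
(27/467) = +1 → QR.
(78/467) = -1 → non-residue.
(175/467) = +1 → QR.
(243/467) = +1 → QR.
(458/467) = -1 → non-residue.
Total quadratic residues among the 6: 4.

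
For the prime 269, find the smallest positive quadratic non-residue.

(2/269) = −1, so 2 is the smallest positive non-residue mod 269.

2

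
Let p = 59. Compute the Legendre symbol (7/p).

Reciprocity: 7 ≡ 3 and 59 ≡ 3 (mod 4), so (7/59) = −(59/7).
Reduce top mod 7: now compute (3/7).
Reciprocity: 3 ≡ 3 and 7 ≡ 3 (mod 4), so (3/7) = −(7/3).
Reduce top mod 3: now compute (1/3).
Reached (1/3) = 1. Collecting the sign flips along the way, the symbol is +1.

1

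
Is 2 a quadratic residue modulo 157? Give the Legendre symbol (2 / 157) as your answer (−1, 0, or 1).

Pull out 2: since 157 ≡ 5 (mod 8), (2/157) = -1.
Reached (1/157) = 1. Collecting the sign flips along the way, the symbol is -1.

-1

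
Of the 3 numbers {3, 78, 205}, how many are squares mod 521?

0

(3/521) = -1 → non-residue.
(78/521) = -1 → non-residue.
(205/521) = -1 → non-residue.
Total quadratic residues among the 3: 0.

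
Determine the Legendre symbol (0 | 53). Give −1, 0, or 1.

Top reduces to 0: gcd > 1, so the symbol is 0.

0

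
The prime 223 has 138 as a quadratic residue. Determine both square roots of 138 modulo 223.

19, 204

Since 223 ≡ 3 (mod 4), a square root of 138 is 138^((223+1)/4) = 138^56 mod 223.
Repeated squaring: 138^2≡89, 138^4≡116, 138^8≡76, 138^16≡201, 138^32≡38 (mod 223).
138^56 = 138^(32+16+8) ≡ 19 (mod 223).
Check: 19² = 361 ≡ 138 (mod 223). The two roots are 19 and 204.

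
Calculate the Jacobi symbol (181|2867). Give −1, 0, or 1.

1

Reciprocity: 181 ≡ 1 and 2867 ≡ 3 (mod 4), so (181/2867) = +(2867/181).
Reduce top mod 181: now compute (152/181).
Pull out 2^3: since 181 ≡ 5 (mod 8), (2/181) = -1, so (2/181)^3 = -1.
Reciprocity: 19 ≡ 3 and 181 ≡ 1 (mod 4), so (19/181) = +(181/19).
Reduce top mod 19: now compute (10/19).
Pull out 2: since 19 ≡ 3 (mod 8), (2/19) = -1.
Reciprocity: 5 ≡ 1 and 19 ≡ 3 (mod 4), so (5/19) = +(19/5).
Reduce top mod 5: now compute (4/5).
Pull out 2^2: since 5 ≡ 5 (mod 8), (2/5) = -1, so (2/5)^2 = +1.
Reached (1/5) = 1. Collecting the sign flips along the way, the symbol is +1.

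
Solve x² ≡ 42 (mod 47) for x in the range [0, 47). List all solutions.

Since 47 ≡ 3 (mod 4), a square root of 42 is 42^((47+1)/4) = 42^12 mod 47.
Repeated squaring: 42^2≡25, 42^4≡14, 42^8≡8 (mod 47).
42^12 = 42^(8+4) ≡ 18 (mod 47).
Check: 18² = 324 ≡ 42 (mod 47). The two roots are 18 and 29.

18, 29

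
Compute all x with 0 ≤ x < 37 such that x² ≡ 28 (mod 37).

37 ≡ 1 (mod 4), so we find a root by search.
Trying successive values, 18² = 324 ≡ 28 (mod 37). The other root is 37 − 18 = 19.

18, 19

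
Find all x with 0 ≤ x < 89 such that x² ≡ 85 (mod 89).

21, 68

89 ≡ 1 (mod 4), so we find a root by search.
Trying successive values, 21² = 441 ≡ 85 (mod 89). The other root is 89 − 21 = 68.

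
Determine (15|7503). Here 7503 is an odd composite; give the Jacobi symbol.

0

Reciprocity: 15 ≡ 3 and 7503 ≡ 3 (mod 4), so (15/7503) = −(7503/15).
Reduce top mod 15: now compute (3/15).
Reciprocity: 3 ≡ 3 and 15 ≡ 3 (mod 4), so (3/15) = −(15/3).
Reduce top mod 3: now compute (0/3).
Top reduces to 0: gcd > 1, so the symbol is 0.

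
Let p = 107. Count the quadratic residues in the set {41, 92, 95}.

(41/107) = +1 → QR.
(92/107) = +1 → QR.
(95/107) = -1 → non-residue.
Total quadratic residues among the 3: 2.

2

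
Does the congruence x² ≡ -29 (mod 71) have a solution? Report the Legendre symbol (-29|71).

First reduce: -29 ≡ 42 (mod 71).
Pull out 2: since 71 ≡ 7 (mod 8), (2/71) = +1.
Reciprocity: 21 ≡ 1 and 71 ≡ 3 (mod 4), so (21/71) = +(71/21).
Reduce top mod 21: now compute (8/21).
Pull out 2^3: since 21 ≡ 5 (mod 8), (2/21) = -1, so (2/21)^3 = -1.
Reached (1/21) = 1. Collecting the sign flips along the way, the symbol is -1.

-1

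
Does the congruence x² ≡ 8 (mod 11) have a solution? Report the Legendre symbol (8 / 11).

Pull out 2^3: since 11 ≡ 3 (mod 8), (2/11) = -1, so (2/11)^3 = -1.
Reached (1/11) = 1. Collecting the sign flips along the way, the symbol is -1.

-1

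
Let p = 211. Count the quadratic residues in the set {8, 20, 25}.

2

(8/211) = -1 → non-residue.
(20/211) = +1 → QR.
(25/211) = +1 → QR.
Total quadratic residues among the 3: 2.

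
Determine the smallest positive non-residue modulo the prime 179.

(2/179) = −1, so 2 is the smallest positive non-residue mod 179.

2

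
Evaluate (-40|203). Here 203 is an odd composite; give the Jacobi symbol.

-1

First reduce: -40 ≡ 163 (mod 203).
Reciprocity: 163 ≡ 3 and 203 ≡ 3 (mod 4), so (163/203) = −(203/163).
Reduce top mod 163: now compute (40/163).
Pull out 2^3: since 163 ≡ 3 (mod 8), (2/163) = -1, so (2/163)^3 = -1.
Reciprocity: 5 ≡ 1 and 163 ≡ 3 (mod 4), so (5/163) = +(163/5).
Reduce top mod 5: now compute (3/5).
Reciprocity: 3 ≡ 3 and 5 ≡ 1 (mod 4), so (3/5) = +(5/3).
Reduce top mod 3: now compute (2/3).
Pull out 2: since 3 ≡ 3 (mod 8), (2/3) = -1.
Reached (1/3) = 1. Collecting the sign flips along the way, the symbol is -1.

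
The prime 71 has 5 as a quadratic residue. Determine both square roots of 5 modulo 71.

17, 54

Since 71 ≡ 3 (mod 4), a square root of 5 is 5^((71+1)/4) = 5^18 mod 71.
Repeated squaring: 5^2≡25, 5^4≡57, 5^8≡54, 5^16≡5 (mod 71).
5^18 = 5^(16+2) ≡ 54 (mod 71).
Check: 54² = 2916 ≡ 5 (mod 71). The two roots are 17 and 54.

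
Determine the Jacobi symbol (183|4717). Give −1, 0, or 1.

Reciprocity: 183 ≡ 3 and 4717 ≡ 1 (mod 4), so (183/4717) = +(4717/183).
Reduce top mod 183: now compute (142/183).
Pull out 2: since 183 ≡ 7 (mod 8), (2/183) = +1.
Reciprocity: 71 ≡ 3 and 183 ≡ 3 (mod 4), so (71/183) = −(183/71).
Reduce top mod 71: now compute (41/71).
Reciprocity: 41 ≡ 1 and 71 ≡ 3 (mod 4), so (41/71) = +(71/41).
Reduce top mod 41: now compute (30/41).
Pull out 2: since 41 ≡ 1 (mod 8), (2/41) = +1.
Reciprocity: 15 ≡ 3 and 41 ≡ 1 (mod 4), so (15/41) = +(41/15).
Reduce top mod 15: now compute (11/15).
Reciprocity: 11 ≡ 3 and 15 ≡ 3 (mod 4), so (11/15) = −(15/11).
Reduce top mod 11: now compute (4/11).
Pull out 2^2: since 11 ≡ 3 (mod 8), (2/11) = -1, so (2/11)^2 = +1.
Reached (1/11) = 1. Collecting the sign flips along the way, the symbol is +1.

1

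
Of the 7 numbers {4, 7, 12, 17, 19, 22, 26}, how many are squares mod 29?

3

(4/29) = +1 → QR.
(7/29) = +1 → QR.
(12/29) = -1 → non-residue.
(17/29) = -1 → non-residue.
(19/29) = -1 → non-residue.
(22/29) = +1 → QR.
(26/29) = -1 → non-residue.
Total quadratic residues among the 7: 3.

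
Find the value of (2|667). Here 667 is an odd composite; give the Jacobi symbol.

Pull out 2: since 667 ≡ 3 (mod 8), (2/667) = -1.
Reached (1/667) = 1. Collecting the sign flips along the way, the symbol is -1.

-1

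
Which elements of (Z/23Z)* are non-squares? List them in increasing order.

5, 7, 10, 11, 14, 15, 17, 19, 20, 21, 22

Square k = 1,…,11 (k and 23−k give the same square):
1²=1, 2²=4, 3²=9, 4²=16, 5²≡2, 6²≡13, 7²≡3, 8²≡18, 9²≡12, 10²≡8, 11²≡6 (mod 23).
The residues are {1, 2, 3, 4, 6, 8, 9, 12, 13, 16, 18}; the non-residues are the remaining 11 nonzero classes.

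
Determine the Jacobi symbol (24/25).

1

Pull out 2^3: since 25 ≡ 1 (mod 8), (2/25) = +1, so (2/25)^3 = +1.
Reciprocity: 3 ≡ 3 and 25 ≡ 1 (mod 4), so (3/25) = +(25/3).
Reduce top mod 3: now compute (1/3).
Reached (1/3) = 1. Collecting the sign flips along the way, the symbol is +1.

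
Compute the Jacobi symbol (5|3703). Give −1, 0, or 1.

Reciprocity: 5 ≡ 1 and 3703 ≡ 3 (mod 4), so (5/3703) = +(3703/5).
Reduce top mod 5: now compute (3/5).
Reciprocity: 3 ≡ 3 and 5 ≡ 1 (mod 4), so (3/5) = +(5/3).
Reduce top mod 3: now compute (2/3).
Pull out 2: since 3 ≡ 3 (mod 8), (2/3) = -1.
Reached (1/3) = 1. Collecting the sign flips along the way, the symbol is -1.

-1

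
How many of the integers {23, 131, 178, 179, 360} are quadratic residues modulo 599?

2

(23/599) = -1 → non-residue.
(131/599) = -1 → non-residue.
(178/599) = -1 → non-residue.
(179/599) = +1 → QR.
(360/599) = +1 → QR.
Total quadratic residues among the 5: 2.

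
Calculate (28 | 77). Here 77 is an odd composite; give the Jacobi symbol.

0

Pull out 2^2: since 77 ≡ 5 (mod 8), (2/77) = -1, so (2/77)^2 = +1.
Reciprocity: 7 ≡ 3 and 77 ≡ 1 (mod 4), so (7/77) = +(77/7).
Reduce top mod 7: now compute (0/7).
Top reduces to 0: gcd > 1, so the symbol is 0.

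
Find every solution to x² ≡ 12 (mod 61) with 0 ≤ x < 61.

61 ≡ 1 (mod 4), so we find a root by search.
Trying successive values, 16² = 256 ≡ 12 (mod 61). The other root is 61 − 16 = 45.

16, 45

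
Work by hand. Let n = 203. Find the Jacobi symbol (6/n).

-1

Pull out 2: since 203 ≡ 3 (mod 8), (2/203) = -1.
Reciprocity: 3 ≡ 3 and 203 ≡ 3 (mod 4), so (3/203) = −(203/3).
Reduce top mod 3: now compute (2/3).
Pull out 2: since 3 ≡ 3 (mod 8), (2/3) = -1.
Reached (1/3) = 1. Collecting the sign flips along the way, the symbol is -1.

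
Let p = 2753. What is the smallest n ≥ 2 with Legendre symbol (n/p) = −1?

(2/2753) = +1, so 2 is a residue.
(3/2753) = −1, so 3 is the smallest positive non-residue mod 2753.

3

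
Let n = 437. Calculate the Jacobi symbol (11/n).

Reciprocity: 11 ≡ 3 and 437 ≡ 1 (mod 4), so (11/437) = +(437/11).
Reduce top mod 11: now compute (8/11).
Pull out 2^3: since 11 ≡ 3 (mod 8), (2/11) = -1, so (2/11)^3 = -1.
Reached (1/11) = 1. Collecting the sign flips along the way, the symbol is -1.

-1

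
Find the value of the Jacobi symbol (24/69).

0

Pull out 2^3: since 69 ≡ 5 (mod 8), (2/69) = -1, so (2/69)^3 = -1.
Reciprocity: 3 ≡ 3 and 69 ≡ 1 (mod 4), so (3/69) = +(69/3).
Reduce top mod 3: now compute (0/3).
Top reduces to 0: gcd > 1, so the symbol is 0.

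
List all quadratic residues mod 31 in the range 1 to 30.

Square k = 1,…,15 (k and 31−k give the same square):
1²=1, 2²=4, 3²=9, 4²=16, 5²=25, 6²≡5, 7²≡18, 8²≡2, 9²≡19, 10²≡7, 11²≡28, 12²≡20, 13²≡14, 14²≡10, 15²≡8 (mod 31).
So the quadratic residues mod 31 are {1, 2, 4, 5, 7, 8, 9, 10, 14, 16, 18, 19, 20, 25, 28}.

1, 2, 4, 5, 7, 8, 9, 10, 14, 16, 18, 19, 20, 25, 28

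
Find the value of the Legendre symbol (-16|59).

-1

First reduce: -16 ≡ 43 (mod 59).
Reciprocity: 43 ≡ 3 and 59 ≡ 3 (mod 4), so (43/59) = −(59/43).
Reduce top mod 43: now compute (16/43).
Pull out 2^4: since 43 ≡ 3 (mod 8), (2/43) = -1, so (2/43)^4 = +1.
Reached (1/43) = 1. Collecting the sign flips along the way, the symbol is -1.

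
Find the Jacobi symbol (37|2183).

0

Reciprocity: 37 ≡ 1 and 2183 ≡ 3 (mod 4), so (37/2183) = +(2183/37).
Reduce top mod 37: now compute (0/37).
Top reduces to 0: gcd > 1, so the symbol is 0.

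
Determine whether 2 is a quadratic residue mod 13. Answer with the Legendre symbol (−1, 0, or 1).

Pull out 2: since 13 ≡ 5 (mod 8), (2/13) = -1.
Reached (1/13) = 1. Collecting the sign flips along the way, the symbol is -1.

-1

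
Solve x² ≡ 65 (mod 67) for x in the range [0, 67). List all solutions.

20, 47

Since 67 ≡ 3 (mod 4), a square root of 65 is 65^((67+1)/4) = 65^17 mod 67.
Repeated squaring: 65^2≡4, 65^4≡16, 65^8≡55, 65^16≡10 (mod 67).
65^17 = 65^(16+1) ≡ 47 (mod 67).
Check: 47² = 2209 ≡ 65 (mod 67). The two roots are 20 and 47.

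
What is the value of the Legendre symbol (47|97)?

Reciprocity: 47 ≡ 3 and 97 ≡ 1 (mod 4), so (47/97) = +(97/47).
Reduce top mod 47: now compute (3/47).
Reciprocity: 3 ≡ 3 and 47 ≡ 3 (mod 4), so (3/47) = −(47/3).
Reduce top mod 3: now compute (2/3).
Pull out 2: since 3 ≡ 3 (mod 8), (2/3) = -1.
Reached (1/3) = 1. Collecting the sign flips along the way, the symbol is +1.

1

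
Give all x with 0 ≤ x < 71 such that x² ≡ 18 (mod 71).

Since 71 ≡ 3 (mod 4), a square root of 18 is 18^((71+1)/4) = 18^18 mod 71.
Repeated squaring: 18^2≡40, 18^4≡38, 18^8≡24, 18^16≡8 (mod 71).
18^18 = 18^(16+2) ≡ 36 (mod 71).
Check: 36² = 1296 ≡ 18 (mod 71). The two roots are 35 and 36.

35, 36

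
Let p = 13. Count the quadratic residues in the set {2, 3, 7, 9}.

(2/13) = -1 → non-residue.
(3/13) = +1 → QR.
(7/13) = -1 → non-residue.
(9/13) = +1 → QR.
Total quadratic residues among the 4: 2.

2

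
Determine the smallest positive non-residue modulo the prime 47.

(2/47) = +1, so 2 is a residue.
(3/47) = +1, so 3 is a residue.
(4/47) = +1, so 4 is a residue.
(5/47) = −1, so 5 is the smallest positive non-residue mod 47.

5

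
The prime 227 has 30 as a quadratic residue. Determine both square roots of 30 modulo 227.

22, 205

Since 227 ≡ 3 (mod 4), a square root of 30 is 30^((227+1)/4) = 30^57 mod 227.
Repeated squaring: 30^2≡219, 30^4≡64, 30^8≡10, 30^16≡100, 30^32≡12 (mod 227).
30^57 = 30^(32+16+8+1) ≡ 205 (mod 227).
Check: 205² = 42025 ≡ 30 (mod 227). The two roots are 22 and 205.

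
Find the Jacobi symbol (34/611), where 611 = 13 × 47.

-1

Pull out 2: since 611 ≡ 3 (mod 8), (2/611) = -1.
Reciprocity: 17 ≡ 1 and 611 ≡ 3 (mod 4), so (17/611) = +(611/17).
Reduce top mod 17: now compute (16/17).
Pull out 2^4: since 17 ≡ 1 (mod 8), (2/17) = +1, so (2/17)^4 = +1.
Reached (1/17) = 1. Collecting the sign flips along the way, the symbol is -1.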